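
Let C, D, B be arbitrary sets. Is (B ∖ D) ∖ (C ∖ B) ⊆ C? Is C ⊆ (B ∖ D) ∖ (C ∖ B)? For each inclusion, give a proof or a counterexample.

Forward inclusion. This inclusion fails. Take C = ∅, D = ∅, B = {1}; then 1 ∈ (B ∖ D) ∖ (C ∖ B) but 1 ∉ C.

Reverse inclusion. This inclusion fails. Take C = {1}, D = ∅, B = ∅; then 1 ∈ C but 1 ∉ (B ∖ D) ∖ (C ∖ B).

(⊆) fails and (⊇) fails.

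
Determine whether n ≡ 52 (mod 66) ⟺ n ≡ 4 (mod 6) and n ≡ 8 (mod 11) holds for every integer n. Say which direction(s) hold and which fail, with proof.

(→) Suppose n ≡ 52 (mod 66); write n = 66j + 52. Since 6 ∣ 66, reducing mod 6 gives n ≡ 52 ≡ 4 (mod 6); since 11 ∣ 66, reducing mod 11 gives n ≡ 52 ≡ 8 (mod 11).

(←) Conversely, if n ≡ 4 (mod 6) and n ≡ 8 (mod 11), then by the Chinese remainder theorem n ≡ 52 (mod 66). This is exactly n ≡ 52 (mod 66).

The biconditional holds.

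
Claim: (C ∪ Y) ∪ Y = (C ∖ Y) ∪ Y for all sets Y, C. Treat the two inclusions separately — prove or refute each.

Both inclusions hold; the sets are equal.

(⊆) Let x ∈ (C ∪ Y) ∪ Y. Then either x ∈ Y and x ∉ C; or x ∈ C and x ∉ Y; or x ∈ Y ∩ C. In each case x ∈ (C ∖ Y) ∪ Y, so (C ∪ Y) ∪ Y ⊆ (C ∖ Y) ∪ Y.

(⊇) Let x ∈ (C ∖ Y) ∪ Y. Then either x ∈ Y and x ∉ C; or x ∈ C and x ∉ Y; or x ∈ Y ∩ C. In each case x ∈ (C ∪ Y) ∪ Y, so (C ∖ Y) ∪ Y ⊆ (C ∪ Y) ∪ Y.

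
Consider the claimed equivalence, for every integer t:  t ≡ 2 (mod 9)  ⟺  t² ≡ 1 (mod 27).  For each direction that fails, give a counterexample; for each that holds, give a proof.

[⇒] This fails: take t = 2. Then 2 ≡ 2 (mod 9), but 2² = 4 ≡ 4 (mod 27), not 1.

[⇐] This fails: take t = 1. Then 1² = 1 ≡ 1 (mod 27), yet 1 ≡ 1 (mod 9), not 2.

Neither implication holds.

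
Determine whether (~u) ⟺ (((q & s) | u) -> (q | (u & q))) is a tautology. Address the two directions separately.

(←) This fails. Under u = T, q = T, s = F, the left side is false but the right side is true.

(→) Assume the antecedent. If u is true, the antecedent cannot hold. If u is false, ((q & s) | u) -> (q | (u & q)) reduces to true regardless of the other variables. Either way ((q & s) | u) -> (q | (u & q)) holds.

Only the forward implication holds.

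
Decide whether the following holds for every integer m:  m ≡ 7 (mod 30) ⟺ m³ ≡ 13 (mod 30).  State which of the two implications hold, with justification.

(⇒) Suppose m ≡ 7 (mod 30). Write m = 30j + 7. Then (30j + 7)³ = 27000j³ + 18900j² + 4410j + 343 = 30(900j³ + 630j² + 147j + 11) + 13, so m³ ≡ 13 (mod 30).

(⇐) Conversely, suppose m³ ≡ 13 (mod 30). The only residue r in {0, …, 29} with r³ ≡ 13 (mod 30) is r = 7, so m ≡ 7 (mod 30).

Both directions hold.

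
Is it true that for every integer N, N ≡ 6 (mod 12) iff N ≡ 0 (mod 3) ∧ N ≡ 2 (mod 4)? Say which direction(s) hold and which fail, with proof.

The biconditional holds.

[⇐] If N ≡ 0 (mod 3) and N ≡ 2 (mod 4), then by the Chinese remainder theorem N ≡ 6 (mod 12). This is exactly N ≡ 6 (mod 12).

[⇒] Suppose N ≡ 6 (mod 12); write N = 12j + 6. Since 3 ∣ 12, reducing mod 3 gives N ≡ 6 ≡ 0 (mod 3); since 4 ∣ 12, reducing mod 4 gives N ≡ 6 ≡ 2 (mod 4).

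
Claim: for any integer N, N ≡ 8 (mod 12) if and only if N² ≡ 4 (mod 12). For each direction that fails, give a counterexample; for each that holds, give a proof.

(⇒) holds; (⇐) fails.

(←) This fails: take N = 2. Then 2² = 4 ≡ 4 (mod 12), yet 2 ≡ 2 (mod 12), not 8.

(→) Suppose N ≡ 8 (mod 12). Write N = 12j + 8. Then (12j + 8)² = 144j² + 192j + 64 = 12(12j² + 16j + 5) + 4, so N² ≡ 4 (mod 12).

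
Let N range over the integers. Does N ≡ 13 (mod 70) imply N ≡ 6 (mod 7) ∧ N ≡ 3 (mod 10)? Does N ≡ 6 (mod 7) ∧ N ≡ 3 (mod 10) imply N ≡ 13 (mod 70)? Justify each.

Converse. If N ≡ 6 (mod 7) and N ≡ 3 (mod 10), then by the Chinese remainder theorem N ≡ 13 (mod 70). This is exactly N ≡ 13 (mod 70).

Forward direction. Suppose N ≡ 13 (mod 70); write N = 70j + 13. Since 7 ∣ 70, reducing mod 7 gives N ≡ 13 ≡ 6 (mod 7); since 10 ∣ 70, reducing mod 10 gives N ≡ 13 ≡ 3 (mod 10).

Both implications hold.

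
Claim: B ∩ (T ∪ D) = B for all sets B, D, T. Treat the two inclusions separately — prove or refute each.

Forward inclusion. Let x ∈ B ∩ (T ∪ D). Then either x ∈ B ∩ D and x ∉ T; or x ∈ B ∩ T and x ∉ D; or x ∈ B ∩ D ∩ T. In each case x ∈ B, so B ∩ (T ∪ D) ⊆ B.

Reverse inclusion. This inclusion fails. Take B = {1}, D = ∅, T = ∅; then 1 ∈ B but 1 ∉ B ∩ (T ∪ D).

(⊆) holds; (⊇) fails.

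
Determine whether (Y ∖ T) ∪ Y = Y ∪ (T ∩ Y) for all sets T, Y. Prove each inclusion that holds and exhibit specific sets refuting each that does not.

(⟹) Let x ∈ (Y ∖ T) ∪ Y. Then either x ∈ Y and x ∉ T; or x ∈ T ∩ Y. In each case x ∈ Y ∪ (T ∩ Y), so (Y ∖ T) ∪ Y ⊆ Y ∪ (T ∩ Y).

(⟸) Let x ∈ Y ∪ (T ∩ Y). Then either x ∈ Y and x ∉ T; or x ∈ T ∩ Y. In each case x ∈ (Y ∖ T) ∪ Y, so Y ∪ (T ∩ Y) ⊆ (Y ∖ T) ∪ Y.

The two sets are equal.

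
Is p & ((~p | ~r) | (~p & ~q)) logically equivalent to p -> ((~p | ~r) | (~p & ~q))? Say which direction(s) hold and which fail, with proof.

The forward direction holds; the converse fails.

(⟹) Assume the antecedent. If r is true, the antecedent cannot hold. If r is false, p -> ((~p | ~r) | (~p & ~q)) reduces to true regardless of the other variables. Either way p -> ((~p | ~r) | (~p & ~q)) holds.

(⟸) This fails. Under r = F, p = F, q = F, the left side is false but the right side is true.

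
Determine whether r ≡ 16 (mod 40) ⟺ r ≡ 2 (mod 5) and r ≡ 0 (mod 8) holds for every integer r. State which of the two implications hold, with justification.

Neither direction holds.

(→) This fails: r = 16 gives 16 ≡ 16 (mod 40) but 16 ≡ 1 (mod 5), so the conjunction on the right does not hold.

(←) This fails: r = 32 satisfies both congruences on the right (32 ≡ 2 mod 5 and 32 ≡ 0 mod 8) yet 32 ≡ 32 (mod 40), not 16.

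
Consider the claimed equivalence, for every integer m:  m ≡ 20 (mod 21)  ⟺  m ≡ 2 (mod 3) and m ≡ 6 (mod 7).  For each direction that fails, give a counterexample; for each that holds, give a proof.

Forward direction. Suppose m ≡ 20 (mod 21); write m = 21j + 20. Since 3 ∣ 21, reducing mod 3 gives m ≡ 20 ≡ 2 (mod 3); since 7 ∣ 21, reducing mod 7 gives m ≡ 20 ≡ 6 (mod 7).

Converse. If m ≡ 2 (mod 3) and m ≡ 6 (mod 7), then by the Chinese remainder theorem m ≡ 20 (mod 21). This is exactly m ≡ 20 (mod 21).

Both directions hold.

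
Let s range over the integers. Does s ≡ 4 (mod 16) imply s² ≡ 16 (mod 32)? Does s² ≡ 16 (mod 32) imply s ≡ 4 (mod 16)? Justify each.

Only the forward direction holds.

(⇒) Suppose s ≡ 4 (mod 16). Working modulo 32, s ∈ {4, 20}; for each such r, r² ≡ 16 (mod 32).

(⇐) This fails: take s = 12. Then 12² = 144 ≡ 16 (mod 32), yet 12 ≡ 12 (mod 16), not 4.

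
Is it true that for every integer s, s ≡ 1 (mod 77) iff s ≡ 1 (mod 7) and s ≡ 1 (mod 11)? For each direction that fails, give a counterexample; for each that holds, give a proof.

(⇐) If s ≡ 1 (mod 7) and s ≡ 1 (mod 11), then by the Chinese remainder theorem s ≡ 1 (mod 77). This is exactly s ≡ 1 (mod 77).

(⇒) Suppose s ≡ 1 (mod 77); write s = 77j + 1. Since 7 ∣ 77, reducing mod 7 gives s ≡ 1 (mod 7); since 11 ∣ 77, reducing mod 11 gives s ≡ 1 (mod 11).

The biconditional holds.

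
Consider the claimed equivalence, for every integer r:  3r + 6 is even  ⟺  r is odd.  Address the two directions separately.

(⇒) fails and (⇐) fails.

(→) This fails: r = 6 gives 3r + 6 = 24, which is even, but 6 is even, not odd.

(←) This also fails: r = 3 is odd, but 3r + 6 = 15 is odd, not even.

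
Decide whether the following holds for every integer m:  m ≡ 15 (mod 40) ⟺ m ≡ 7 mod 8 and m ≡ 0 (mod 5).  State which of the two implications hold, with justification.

Both directions hold.

[⇐] If m ≡ 7 (mod 8) and m ≡ 0 (mod 5), then by the Chinese remainder theorem m ≡ 15 (mod 40). This is exactly m ≡ 15 (mod 40).

[⇒] Suppose m ≡ 15 (mod 40); write m = 40j + 15. Since 8 ∣ 40, reducing mod 8 gives m ≡ 15 ≡ 7 (mod 8); since 5 ∣ 40, reducing mod 5 gives m ≡ 15 ≡ 0 (mod 5).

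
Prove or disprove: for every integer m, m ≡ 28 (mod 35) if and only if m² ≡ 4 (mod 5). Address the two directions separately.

(⇒) Suppose m ≡ 28 (mod 35). Then m² ≡ 28² = 784 (mod 35), and since 5 ∣ 35, also m² ≡ 4 (mod 5).

(⇐) This fails: take m = 2. Then 2² = 4 ≡ 4 (mod 5), yet 2 ≡ 2 (mod 35), not 28.

Only the forward direction holds.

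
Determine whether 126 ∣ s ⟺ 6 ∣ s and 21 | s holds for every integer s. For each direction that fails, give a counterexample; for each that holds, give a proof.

Only the forward direction holds.

(⟹) If 126 ∣ s, write s = 126q. Since 126 = 21·6, s = 6·(21q), so 6 ∣ s; and since 126 = 6·21, s = 21·(6q), so 21 ∣ s.

(⟸) This fails: take s = 42. Both 6 ∣ 42 and 21 ∣ 42, yet 42 is not a multiple of 126 (since 42 = 0·126 + 42), so 126 ∤ 42.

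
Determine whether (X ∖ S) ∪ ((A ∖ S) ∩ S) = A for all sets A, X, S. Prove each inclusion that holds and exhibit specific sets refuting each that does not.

(⊆) fails and (⊇) fails.

(⊆) This inclusion fails. Take A = ∅, X = {1}, S = ∅; then 1 ∈ (X ∖ S) ∪ ((A ∖ S) ∩ S) but 1 ∉ A.

(⊇) This inclusion fails. Take A = {1}, X = ∅, S = ∅; then 1 ∈ A but 1 ∉ (X ∖ S) ∪ ((A ∖ S) ∩ S).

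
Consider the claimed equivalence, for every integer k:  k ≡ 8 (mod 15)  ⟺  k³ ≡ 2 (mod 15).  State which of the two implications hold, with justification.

Both directions hold; the statement is true.

[⇐] Suppose k³ ≡ 2 (mod 15). The only residue r in {0, …, 14} with r³ ≡ 2 (mod 15) is r = 8, so k ≡ 8 (mod 15).

[⇒] Suppose k ≡ 8 (mod 15). Write k = 15j + 8. Then (15j + 8)³ = 3375j³ + 5400j² + 2880j + 512 = 15(225j³ + 360j² + 192j + 34) + 2, so k³ ≡ 2 (mod 15).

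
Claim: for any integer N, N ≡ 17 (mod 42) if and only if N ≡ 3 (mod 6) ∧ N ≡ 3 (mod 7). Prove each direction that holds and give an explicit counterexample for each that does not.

(→) This fails: N = 17 gives 17 ≡ 17 (mod 42) but 17 ≡ 5 (mod 6), so the conjunction on the right does not hold.

(←) This fails: N = 3 satisfies both congruences on the right (3 ≡ 3 mod 6 and 3 ≡ 3 mod 7) yet 3 ≡ 3 (mod 42), not 17.

(⇒) fails and (⇐) fails.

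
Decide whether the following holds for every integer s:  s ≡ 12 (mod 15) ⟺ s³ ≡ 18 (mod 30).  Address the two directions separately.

(⇐) The residues r modulo 30 with r³ ≡ 18 (mod 30) are exactly {12}, and each is ≡ 12 (mod 15).

(⇒) This fails: take s = 27. Then 27 ≡ 12 (mod 15), but 27³ = 19683 ≡ 3 (mod 30), not 18.

Not equivalent: only (⇐) holds.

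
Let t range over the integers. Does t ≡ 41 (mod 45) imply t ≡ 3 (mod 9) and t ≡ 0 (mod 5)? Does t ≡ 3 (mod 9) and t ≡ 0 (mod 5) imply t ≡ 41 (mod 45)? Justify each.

Forward direction. This fails: t = 41 gives 41 ≡ 41 (mod 45) but 41 ≡ 5 (mod 9), so the conjunction on the right does not hold.

Converse. This fails: t = 30 satisfies both congruences on the right (30 ≡ 3 mod 9 and 30 ≡ 0 mod 5) yet 30 ≡ 30 (mod 45), not 41.

Neither implication holds.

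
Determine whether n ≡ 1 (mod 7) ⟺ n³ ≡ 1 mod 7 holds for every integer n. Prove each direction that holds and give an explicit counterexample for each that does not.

Not equivalent: only (⇒) holds.

Forward direction. Suppose n ≡ 1 (mod 7). Write n = 7j + 1. Then (7j + 1)³ = 343j³ + 147j² + 21j + 1 = 7(49j³ + 21j² + 3j) + 1, so n³ ≡ 1 (mod 7).

Converse. This fails: take n = 2. Then 2³ = 8 ≡ 1 (mod 7), yet 2 ≡ 2 (mod 7), not 1.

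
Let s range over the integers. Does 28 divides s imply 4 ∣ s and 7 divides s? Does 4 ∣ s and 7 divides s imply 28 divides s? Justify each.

Both directions hold.

Forward direction. If 28 ∣ s, write s = 28q. Since 28 = 7·4, s = 4·(7q), so 4 ∣ s; and since 28 = 4·7, s = 7·(4q), so 7 ∣ s.

Converse. Suppose 4 ∣ s and 7 ∣ s. Any common multiple of 4 and 7 is a multiple of their lcm; here gcd(4, 7) = 1, so lcm(4, 7) = 4·7 = 28, so 28 ∣ s.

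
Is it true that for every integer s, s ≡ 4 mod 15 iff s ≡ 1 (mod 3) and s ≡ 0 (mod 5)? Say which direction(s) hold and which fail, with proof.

Neither implication holds.

Forward direction. This fails: s = 4 gives 4 ≡ 4 (mod 15) but 4 ≡ 4 (mod 5), so the conjunction on the right does not hold.

Converse. This fails: s = 10 satisfies both congruences on the right (10 ≡ 1 mod 3 and 10 ≡ 0 mod 5) yet 10 ≡ 10 (mod 15), not 4.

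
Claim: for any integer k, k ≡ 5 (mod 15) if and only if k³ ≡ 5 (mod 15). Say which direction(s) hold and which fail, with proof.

(⟹) Suppose k ≡ 5 (mod 15). Write k = 15j + 5. Then (15j + 5)³ = 3375j³ + 3375j² + 1125j + 125 = 15(225j³ + 225j² + 75j + 8) + 5, so k³ ≡ 5 (mod 15).

(⟸) Conversely, suppose k³ ≡ 5 (mod 15). The only residue r in {0, …, 14} with r³ ≡ 5 (mod 15) is r = 5, so k ≡ 5 (mod 15).

The biconditional holds.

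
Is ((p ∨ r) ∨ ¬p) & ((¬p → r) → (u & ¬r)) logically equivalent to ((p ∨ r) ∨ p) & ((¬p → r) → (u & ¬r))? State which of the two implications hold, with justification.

Forward direction. This fails. Under p = F, r = F, u = F, the left side is true but the right side is false.

Converse. Assume the antecedent. If p is true, the antecedent forces (p = T, r = F, u = T), and the consequent holds there. If p is false, the antecedent cannot hold. Either way the consequent holds.

Only the reverse direction holds.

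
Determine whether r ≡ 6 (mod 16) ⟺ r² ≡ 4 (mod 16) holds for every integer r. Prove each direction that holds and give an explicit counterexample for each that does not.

(⟸) This fails: take r = 2. Then 2² = 4 ≡ 4 (mod 16), yet 2 ≡ 2 (mod 16), not 6.

(⟹) Suppose r ≡ 6 (mod 16). Write r = 16j + 6. Then (16j + 6)² = 256j² + 192j + 36 = 16(16j² + 12j + 2) + 4, so r² ≡ 4 (mod 16).

The forward direction holds; the converse fails.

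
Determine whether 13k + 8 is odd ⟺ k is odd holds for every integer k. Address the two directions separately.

(←) Suppose k is odd; write k = 2j + 1. Then 13k + 8 = 13·(2j + 1) + 8 = 2·13j + 21, which is odd.

(→) Suppose 13k + 8 is odd. Since 13 is odd, 13k and k have the same parity, so 13k + 8 ≡ k + 8 (mod 2). As 8 is even, 13k + 8 is odd exactly when k is odd. Thus k is odd.

Both directions hold.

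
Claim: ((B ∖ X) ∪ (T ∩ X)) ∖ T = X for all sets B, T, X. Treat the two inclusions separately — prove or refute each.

Neither inclusion holds.

(⟹) This inclusion fails. Take B = {1}, T = ∅, X = ∅; then 1 ∈ ((B ∖ X) ∪ (T ∩ X)) ∖ T but 1 ∉ X.

(⟸) This inclusion fails. Take B = ∅, T = ∅, X = {1}; then 1 ∈ X but 1 ∉ ((B ∖ X) ∪ (T ∩ X)) ∖ T.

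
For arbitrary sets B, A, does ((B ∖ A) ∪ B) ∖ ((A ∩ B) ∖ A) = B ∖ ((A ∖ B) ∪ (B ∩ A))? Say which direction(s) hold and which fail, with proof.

(⊆) fails; (⊇) holds.

Reverse inclusion. Let x ∈ B ∖ ((A ∖ B) ∪ (B ∩ A)). Then x ∈ B and x ∉ A, from which x ∈ ((B ∖ A) ∪ B) ∖ ((A ∩ B) ∖ A).

Forward inclusion. This inclusion fails. Take B = {1}, A = {1}; then 1 ∈ ((B ∖ A) ∪ B) ∖ ((A ∩ B) ∖ A) but 1 ∉ B ∖ ((A ∖ B) ∪ (B ∩ A)).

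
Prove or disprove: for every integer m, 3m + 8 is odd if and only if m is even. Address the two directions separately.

(→) This fails: m = 5 gives 3m + 8 = 23, which is odd, but 5 is odd, not even.

(←) This also fails: m = 4 is even, but 3m + 8 = 20 is even, not odd.

(⇒) fails and (⇐) fails.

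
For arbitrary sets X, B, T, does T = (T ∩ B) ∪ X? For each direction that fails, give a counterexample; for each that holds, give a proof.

(⟹) This inclusion fails. Take X = ∅, B = ∅, T = {1}; then 1 ∈ T but 1 ∉ (T ∩ B) ∪ X.

(⟸) This inclusion fails. Take X = {1}, B = ∅, T = ∅; then 1 ∈ (T ∩ B) ∪ X but 1 ∉ T.

(⊆) fails and (⊇) fails.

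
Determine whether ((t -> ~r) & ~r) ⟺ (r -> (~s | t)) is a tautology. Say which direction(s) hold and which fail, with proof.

(⇒) Assume the antecedent. If s is true, the antecedent forces (s = T, r = F, t = F) or (s = T, r = F, t = T), and r -> (~s | t) holds there. If s is false, r -> (~s | t) reduces to true regardless of the other variables. Either way r -> (~s | t) holds.

(⇐) This fails. Under s = F, r = T, t = F, the left side is false but the right side is true.

Not equivalent: only (⇒) holds.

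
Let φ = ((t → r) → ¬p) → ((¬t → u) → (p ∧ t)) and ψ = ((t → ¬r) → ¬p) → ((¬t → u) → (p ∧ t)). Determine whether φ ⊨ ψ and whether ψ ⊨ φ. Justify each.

(⟹) Assume the antecedent. If p is true, the consequent reduces to true regardless of the other variables. If p is false, the antecedent forces (u = F, t = F, r = F, p = F) or (u = F, t = F, r = T, p = F), and the consequent holds there. Either way the consequent holds.

(⟸) Assume the antecedent. If p is true, the consequent reduces to true regardless of the other variables. If p is false, the antecedent forces (u = F, t = F, r = F, p = F) or (u = F, t = F, r = T, p = F), and the consequent holds there. Either way the consequent holds.

Both directions hold; the statement is true.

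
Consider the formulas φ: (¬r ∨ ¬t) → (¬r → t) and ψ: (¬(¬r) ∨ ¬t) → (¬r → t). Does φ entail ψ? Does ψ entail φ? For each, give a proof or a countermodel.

Both implications hold.

(⇒) Assume the antecedent. If r is true, (¬(¬r) ∨ ¬t) → (¬r → t) reduces to true regardless of the other variables. If r is false, the antecedent forces (r = F, t = T), and (¬(¬r) ∨ ¬t) → (¬r → t) holds there. Either way (¬(¬r) ∨ ¬t) → (¬r → t) holds.

(⇐) Assume the antecedent. If r is true, (¬r ∨ ¬t) → (¬r → t) reduces to true regardless of the other variables. If r is false, the antecedent forces (r = F, t = T), and (¬r ∨ ¬t) → (¬r → t) holds there. Either way (¬r ∨ ¬t) → (¬r → t) holds.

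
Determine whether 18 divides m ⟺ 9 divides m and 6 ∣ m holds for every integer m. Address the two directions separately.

(⟹) If 18 ∣ m, write m = 18q. Since 18 = 2·9, m = 9·(2q), so 9 ∣ m; and since 18 = 3·6, m = 6·(3q), so 6 ∣ m.

(⟸) Suppose 9 ∣ m and 6 ∣ m. Any common multiple of 9 and 6 is a multiple of their lcm; here lcm(9, 6) = 9·6/gcd(9, 6) = 54/3 = 18, so 18 ∣ m.

Both directions hold; the statement is true.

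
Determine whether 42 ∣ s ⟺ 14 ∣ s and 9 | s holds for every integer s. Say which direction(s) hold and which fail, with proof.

The forward direction fails; the converse holds.

(→) This fails: take s = 42. Certainly 42 ∣ 42, but 9 ∤ 42.

(←) Suppose 14 ∣ s and 9 ∣ s. Any common multiple of 14 and 9 is a multiple of their lcm; here gcd(14, 9) = 1, so lcm(14, 9) = 14·9 = 126, so 126 ∣ s. Since 42 ∣ 126, it follows that 42 ∣ s.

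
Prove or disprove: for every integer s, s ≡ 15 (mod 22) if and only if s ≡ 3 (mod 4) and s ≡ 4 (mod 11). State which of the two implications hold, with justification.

Only the converse holds.

Converse. If s ≡ 3 (mod 4) and s ≡ 4 (mod 11), then by the Chinese remainder theorem s ≡ 15 (mod 44). Since 15 ≡ 15 (mod 22) and 22 ∣ 44, we get s ≡ 15 (mod 22).

Forward direction. This fails: s = 37 gives 37 ≡ 15 (mod 22) but 37 ≡ 1 (mod 4), so the conjunction on the right does not hold.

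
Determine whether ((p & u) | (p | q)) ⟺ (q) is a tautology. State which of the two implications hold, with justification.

(←) Assume the antecedent. If p is true, (p & u) | (p | q) reduces to true regardless of the other variables. If p is false, the antecedent forces (p = F, u = F, q = T) or (p = F, u = T, q = T), and (p & u) | (p | q) holds there. Either way (p & u) | (p | q) holds.

(→) This fails. Under p = T, u = F, q = F, the left side is true but the right side is false.

Not equivalent: only (⇐) holds.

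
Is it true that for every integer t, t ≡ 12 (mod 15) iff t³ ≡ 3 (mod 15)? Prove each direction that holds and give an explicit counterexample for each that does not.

Equivalent; both directions hold.

[⇒] Suppose t ≡ 12 (mod 15). Write t = 15j + 12. Then (15j + 12)³ = 3375j³ + 8100j² + 6480j + 1728 = 15(225j³ + 540j² + 432j + 115) + 3, so t³ ≡ 3 (mod 15).

[⇐] Conversely, suppose t³ ≡ 3 (mod 15). The only residue r in {0, …, 14} with r³ ≡ 3 (mod 15) is r = 12, so t ≡ 12 (mod 15).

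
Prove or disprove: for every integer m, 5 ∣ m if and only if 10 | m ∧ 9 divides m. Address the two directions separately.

Not equivalent: only (⇐) holds.

(→) This fails: take m = 5. Certainly 5 ∣ 5, but 10 ∤ 5.

(←) Suppose 10 ∣ m and 9 ∣ m. Any common multiple of 10 and 9 is a multiple of their lcm; here gcd(10, 9) = 1, so lcm(10, 9) = 10·9 = 90, so 90 ∣ m. Since 5 ∣ 90, it follows that 5 ∣ m.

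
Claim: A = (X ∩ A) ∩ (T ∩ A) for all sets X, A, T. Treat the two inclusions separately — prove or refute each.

(⊆) fails; (⊇) holds.

(⟹) This inclusion fails. Take X = ∅, A = {1}, T = ∅; then 1 ∈ A but 1 ∉ (X ∩ A) ∩ (T ∩ A).

(⟸) Let x ∈ (X ∩ A) ∩ (T ∩ A). Then x ∈ X ∩ A ∩ T, from which x ∈ A.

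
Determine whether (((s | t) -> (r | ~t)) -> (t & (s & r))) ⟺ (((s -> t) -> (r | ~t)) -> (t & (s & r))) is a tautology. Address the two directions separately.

Both directions hold; the statement is true.

Forward direction. Assume the antecedent. If s is true, the antecedent forces (t = T, s = T, r = F) or (t = T, s = T, r = T), and the consequent holds there. If s is false, the antecedent forces (t = T, s = F, r = F), and the consequent holds there. Either way the consequent holds.

Converse. Assume the antecedent. If s is true, the antecedent forces (t = T, s = T, r = F) or (t = T, s = T, r = T), and the consequent holds there. If s is false, the antecedent forces (t = T, s = F, r = F), and the consequent holds there. Either way the consequent holds.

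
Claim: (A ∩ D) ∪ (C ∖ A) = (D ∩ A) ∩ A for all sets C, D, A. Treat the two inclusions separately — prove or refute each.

(⊆) fails; (⊇) holds.

(⊆) This inclusion fails. Take C = {1}, D = ∅, A = ∅; then 1 ∈ (A ∩ D) ∪ (C ∖ A) but 1 ∉ (D ∩ A) ∩ A.

(⊇) Let x ∈ (D ∩ A) ∩ A. Then either x ∈ D ∩ A and x ∉ C; or x ∈ C ∩ D ∩ A. In each case x ∈ (A ∩ D) ∪ (C ∖ A), so (D ∩ A) ∩ A ⊆ (A ∩ D) ∪ (C ∖ A).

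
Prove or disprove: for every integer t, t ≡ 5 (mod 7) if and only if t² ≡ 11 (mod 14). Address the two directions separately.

(⟹) This fails: take t = 12. Then 12 ≡ 5 (mod 7), but 12² = 144 ≡ 4 (mod 14), not 11.

(⟸) This fails: take t = 9. Then 9² = 81 ≡ 11 (mod 14), yet 9 ≡ 2 (mod 7), not 5.

(⇒) fails and (⇐) fails.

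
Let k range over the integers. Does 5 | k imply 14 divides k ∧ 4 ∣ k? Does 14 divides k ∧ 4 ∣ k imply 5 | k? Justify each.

(⟹) This fails: take k = 5. Certainly 5 ∣ 5, but 14 ∤ 5.

(⟸) This fails: take k = 28. Both 14 ∣ 28 and 4 ∣ 28, yet 28 is not a multiple of 5 (since 28 = 5·5 + 3), so 5 ∤ 28.

(⇒) fails and (⇐) fails.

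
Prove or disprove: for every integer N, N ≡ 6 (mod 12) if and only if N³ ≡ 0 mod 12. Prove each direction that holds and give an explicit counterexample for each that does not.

Only the forward implication holds.

Converse. This fails: take N = 0. Then 0³ = 0 ≡ 0 (mod 12), yet 0 ≡ 0 (mod 12), not 6.

Forward direction. Suppose N ≡ 6 (mod 12). Write N = 12j + 6. Then (12j + 6)³ = 1728j³ + 2592j² + 1296j + 216 = 12(144j³ + 216j² + 108j + 18) + 0, so N³ ≡ 0 (mod 12).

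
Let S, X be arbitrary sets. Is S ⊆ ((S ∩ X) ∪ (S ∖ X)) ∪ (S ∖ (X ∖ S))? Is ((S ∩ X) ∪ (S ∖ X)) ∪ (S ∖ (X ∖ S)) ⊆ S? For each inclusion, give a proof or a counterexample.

(⟹) Let x ∈ S. Then either x ∈ S and x ∉ X; or x ∈ S ∩ X. In each case x ∈ ((S ∩ X) ∪ (S ∖ X)) ∪ (S ∖ (X ∖ S)), so S ⊆ ((S ∩ X) ∪ (S ∖ X)) ∪ (S ∖ (X ∖ S)).

(⟸) Let x ∈ ((S ∩ X) ∪ (S ∖ X)) ∪ (S ∖ (X ∖ S)). Then either x ∈ S and x ∉ X; or x ∈ S ∩ X. In each case x ∈ S, so ((S ∩ X) ∪ (S ∖ X)) ∪ (S ∖ (X ∖ S)) ⊆ S.

The two sets are equal.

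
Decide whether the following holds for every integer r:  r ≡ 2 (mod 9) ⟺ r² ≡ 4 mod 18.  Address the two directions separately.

Both directions fail.

(⟹) This fails: take r = 11. Then 11 ≡ 2 (mod 9), but 11² = 121 ≡ 13 (mod 18), not 4.

(⟸) This fails: take r = 16. Then 16² = 256 ≡ 4 (mod 18), yet 16 ≡ 7 (mod 9), not 2.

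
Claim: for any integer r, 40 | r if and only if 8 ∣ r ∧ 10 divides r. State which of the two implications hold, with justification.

Both directions hold; the statement is true.

(→) If 40 ∣ r, write r = 40q. Since 40 = 5·8, r = 8·(5q), so 8 ∣ r; and since 40 = 4·10, r = 10·(4q), so 10 ∣ r.

(←) Suppose 8 ∣ r and 10 ∣ r. Any common multiple of 8 and 10 is a multiple of their lcm; here lcm(8, 10) = 8·10/gcd(8, 10) = 80/2 = 40, so 40 ∣ r.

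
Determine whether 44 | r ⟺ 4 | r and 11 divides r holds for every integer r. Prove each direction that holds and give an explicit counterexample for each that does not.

Converse. Suppose 4 ∣ r and 11 ∣ r. Any common multiple of 4 and 11 is a multiple of their lcm; here gcd(4, 11) = 1, so lcm(4, 11) = 4·11 = 44, so 44 ∣ r.

Forward direction. If 44 ∣ r, write r = 44q. Since 44 = 11·4, r = 4·(11q), so 4 ∣ r; and since 44 = 4·11, r = 11·(4q), so 11 ∣ r.

Both directions hold.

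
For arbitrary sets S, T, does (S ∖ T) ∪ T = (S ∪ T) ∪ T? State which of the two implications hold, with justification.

Both inclusions hold; the sets are equal.

(⊆) Let x ∈ (S ∖ T) ∪ T. Then either x ∈ S and x ∉ T; or x ∈ T and x ∉ S; or x ∈ S ∩ T. In each case x ∈ (S ∪ T) ∪ T, so (S ∖ T) ∪ T ⊆ (S ∪ T) ∪ T.

(⊇) Let x ∈ (S ∪ T) ∪ T. Then either x ∈ S and x ∉ T; or x ∈ T and x ∉ S; or x ∈ S ∩ T. In each case x ∈ (S ∖ T) ∪ T, so (S ∪ T) ∪ T ⊆ (S ∖ T) ∪ T.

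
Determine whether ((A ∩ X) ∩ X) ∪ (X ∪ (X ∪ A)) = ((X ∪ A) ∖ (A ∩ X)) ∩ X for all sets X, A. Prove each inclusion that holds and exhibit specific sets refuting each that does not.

Forward inclusion. This inclusion fails. Take X = ∅, A = {1}; then 1 ∈ ((A ∩ X) ∩ X) ∪ (X ∪ (X ∪ A)) but 1 ∉ ((X ∪ A) ∖ (A ∩ X)) ∩ X.

Reverse inclusion. Let x ∈ ((X ∪ A) ∖ (A ∩ X)) ∩ X. Then x ∈ X and x ∉ A, from which x ∈ ((A ∩ X) ∩ X) ∪ (X ∪ (X ∪ A)).

(⊆) fails; (⊇) holds.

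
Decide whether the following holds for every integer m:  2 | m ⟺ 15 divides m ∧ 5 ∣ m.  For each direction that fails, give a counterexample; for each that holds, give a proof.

(⟹) This fails: take m = 2. Certainly 2 ∣ 2, but 15 ∤ 2.

(⟸) This fails: take m = 15. Both 15 ∣ 15 and 5 ∣ 15, yet 15 is not a multiple of 2 (since 15 = 7·2 + 1), so 2 ∤ 15.

(⇒) fails and (⇐) fails.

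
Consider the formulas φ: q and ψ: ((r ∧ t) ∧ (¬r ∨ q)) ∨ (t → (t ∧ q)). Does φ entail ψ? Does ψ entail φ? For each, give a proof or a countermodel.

Only the forward direction holds.

(⟹) Assume the antecedent. If r is true, the antecedent forces (r = T, q = T, t = F) or (r = T, q = T, t = T), and the consequent holds there. If r is false, the antecedent forces (r = F, q = T, t = F) or (r = F, q = T, t = T), and the consequent holds there. Either way the consequent holds.

(⟸) This fails. Under r = F, q = F, t = F, the left side is false but the right side is true.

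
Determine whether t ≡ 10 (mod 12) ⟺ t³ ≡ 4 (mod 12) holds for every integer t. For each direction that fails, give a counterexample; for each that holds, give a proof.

(⇒) Suppose t ≡ 10 (mod 12). Write t = 12j + 10. Then (12j + 10)³ = 1728j³ + 4320j² + 3600j + 1000 = 12(144j³ + 360j² + 300j + 83) + 4, so t³ ≡ 4 (mod 12).

(⇐) This fails: take t = 4. Then 4³ = 64 ≡ 4 (mod 12), yet 4 ≡ 4 (mod 12), not 10.

Only the forward direction holds.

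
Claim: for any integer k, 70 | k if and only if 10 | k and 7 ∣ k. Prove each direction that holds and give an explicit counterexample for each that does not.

Both implications hold.

(⇒) If 70 ∣ k, write k = 70q. Since 70 = 7·10, k = 10·(7q), so 10 ∣ k; and since 70 = 10·7, k = 7·(10q), so 7 ∣ k.

(⇐) Suppose 10 ∣ k and 7 ∣ k. Any common multiple of 10 and 7 is a multiple of their lcm; here gcd(10, 7) = 1, so lcm(10, 7) = 10·7 = 70, so 70 ∣ k.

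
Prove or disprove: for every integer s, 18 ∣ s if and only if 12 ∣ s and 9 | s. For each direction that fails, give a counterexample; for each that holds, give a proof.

The forward direction fails; the converse holds.

Forward direction. This fails: take s = 18. Certainly 18 ∣ 18, but 12 ∤ 18.

Converse. Suppose 12 ∣ s and 9 ∣ s. Any common multiple of 12 and 9 is a multiple of their lcm; here lcm(12, 9) = 12·9/gcd(12, 9) = 108/3 = 36, so 36 ∣ s. Since 18 ∣ 36, it follows that 18 ∣ s.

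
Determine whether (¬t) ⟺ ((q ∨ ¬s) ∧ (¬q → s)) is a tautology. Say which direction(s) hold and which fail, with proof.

Forward direction. This fails. Under s = F, q = F, t = F, the left side is true but the right side is false.

Converse. This fails. Under s = F, q = T, t = T, the left side is false but the right side is true.

Neither implication holds.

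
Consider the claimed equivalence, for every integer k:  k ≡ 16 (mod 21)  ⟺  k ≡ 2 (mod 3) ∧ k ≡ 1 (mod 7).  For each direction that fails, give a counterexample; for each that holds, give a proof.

(⇒) This fails: k = 16 gives 16 ≡ 16 (mod 21) but 16 ≡ 1 (mod 3), so the conjunction on the right does not hold.

(⇐) This fails: k = 8 satisfies both congruences on the right (8 ≡ 2 mod 3 and 8 ≡ 1 mod 7) yet 8 ≡ 8 (mod 21), not 16.

Neither implication holds.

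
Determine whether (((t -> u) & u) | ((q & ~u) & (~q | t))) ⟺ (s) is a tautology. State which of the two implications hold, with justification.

(⇒) fails and (⇐) fails.

(⇒) This fails. Under s = F, q = T, t = T, u = F, the left side is true but the right side is false.

(⇐) This fails. Under s = T, q = F, t = F, u = F, the left side is false but the right side is true.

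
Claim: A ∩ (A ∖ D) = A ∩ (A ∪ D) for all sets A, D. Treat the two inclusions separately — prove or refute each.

(⟹) Let x ∈ A ∩ (A ∖ D). Then x ∈ A and x ∉ D, from which x ∈ A ∩ (A ∪ D).

(⟸) This inclusion fails. Take A = {1}, D = {1}; then 1 ∈ A ∩ (A ∪ D) but 1 ∉ A ∩ (A ∖ D).

(⊆) holds; (⊇) fails.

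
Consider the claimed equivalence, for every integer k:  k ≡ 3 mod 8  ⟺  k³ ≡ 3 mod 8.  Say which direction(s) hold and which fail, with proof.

Both directions hold; the statement is true.

Forward direction. Suppose k ≡ 3 mod 8. Write k = 8j + 3. Then (8j + 3)³ = 512j³ + 576j² + 216j + 27 = 8(64j³ + 72j² + 27j + 3) + 3, so k³ ≡ 3 (mod 8).

Converse. For the converse, argue contrapositively. If k ≢ 3 (mod 8), then k is congruent to one of 0, 1, 2, 4, 5, 6, 7 modulo 8, and these give k³ ≡ 0, 1, 0, 0, 5, 0, 7 respectively — never 3.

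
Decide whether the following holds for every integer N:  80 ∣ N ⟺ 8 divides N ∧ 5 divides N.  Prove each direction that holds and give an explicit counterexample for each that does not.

[⇐] This fails: take N = 40. Both 8 ∣ 40 and 5 ∣ 40, yet 40 is not a multiple of 80 (since 40 = 0·80 + 40), so 80 ∤ 40.

[⇒] If 80 ∣ N, write N = 80q. Since 80 = 10·8, N = 8·(10q), so 8 ∣ N; and since 80 = 16·5, N = 5·(16q), so 5 ∣ N.

(⇒) holds; (⇐) fails.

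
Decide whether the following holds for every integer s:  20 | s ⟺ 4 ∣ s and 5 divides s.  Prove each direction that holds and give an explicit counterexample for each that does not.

Converse. Suppose 4 ∣ s and 5 ∣ s. Any common multiple of 4 and 5 is a multiple of their lcm; here gcd(4, 5) = 1, so lcm(4, 5) = 4·5 = 20, so 20 ∣ s.

Forward direction. If 20 ∣ s, write s = 20q. Since 20 = 5·4, s = 4·(5q), so 4 ∣ s; and since 20 = 4·5, s = 5·(4q), so 5 ∣ s.

Both directions hold.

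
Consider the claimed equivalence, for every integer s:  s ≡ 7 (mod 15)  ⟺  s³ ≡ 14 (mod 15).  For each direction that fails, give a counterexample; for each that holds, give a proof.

(→) This fails: take s = 7. Then 7 ≡ 7 (mod 15), but 7³ = 343 ≡ 13 (mod 15), not 14.

(←) This fails: take s = 14. Then 14³ = 2744 ≡ 14 (mod 15), yet 14 ≡ 14 (mod 15), not 7.

Neither direction holds.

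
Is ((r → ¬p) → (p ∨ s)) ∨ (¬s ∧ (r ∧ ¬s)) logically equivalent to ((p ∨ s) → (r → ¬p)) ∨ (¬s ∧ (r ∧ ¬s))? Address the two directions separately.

Forward direction. This fails. Under p = T, s = T, r = T, the left side is true but the right side is false.

Converse. This fails. Under p = F, s = F, r = F, the left side is false but the right side is true.

Neither direction holds.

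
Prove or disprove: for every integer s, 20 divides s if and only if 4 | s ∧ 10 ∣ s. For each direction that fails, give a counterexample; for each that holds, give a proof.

Both directions hold; the statement is true.

(⟹) If 20 ∣ s, write s = 20q. Since 20 = 5·4, s = 4·(5q), so 4 ∣ s; and since 20 = 2·10, s = 10·(2q), so 10 ∣ s.

(⟸) Suppose 4 ∣ s and 10 ∣ s. Any common multiple of 4 and 10 is a multiple of their lcm; here lcm(4, 10) = 4·10/gcd(4, 10) = 40/2 = 20, so 20 ∣ s.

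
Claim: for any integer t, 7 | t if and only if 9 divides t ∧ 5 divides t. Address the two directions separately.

Neither direction holds.

(⟹) This fails: take t = 7. Certainly 7 ∣ 7, but 9 ∤ 7.

(⟸) This fails: take t = 45. Both 9 ∣ 45 and 5 ∣ 45, yet 45 is not a multiple of 7 (since 45 = 6·7 + 3), so 7 ∤ 45.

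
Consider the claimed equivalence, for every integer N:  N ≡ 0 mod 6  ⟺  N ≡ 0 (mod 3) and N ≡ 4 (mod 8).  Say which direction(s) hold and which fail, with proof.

The forward direction fails; the converse holds.

[⇐] If N ≡ 0 (mod 3) and N ≡ 4 (mod 8), then by the Chinese remainder theorem N ≡ 12 (mod 24). Since 12 ≡ 0 (mod 6) and 6 ∣ 24, we get N ≡ 0 (mod 6).

[⇒] This fails: N = 0 gives 0 ≡ 0 (mod 6) but 0 ≡ 0 (mod 8), so the conjunction on the right does not hold.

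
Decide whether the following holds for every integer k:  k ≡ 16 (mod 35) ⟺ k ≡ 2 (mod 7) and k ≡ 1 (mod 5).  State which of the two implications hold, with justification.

(⟹) Suppose k ≡ 16 (mod 35); write k = 35j + 16. Since 7 ∣ 35, reducing mod 7 gives k ≡ 16 ≡ 2 (mod 7); since 5 ∣ 35, reducing mod 5 gives k ≡ 16 ≡ 1 (mod 5).

(⟸) Conversely, if k ≡ 2 (mod 7) and k ≡ 1 (mod 5), then by the Chinese remainder theorem k ≡ 16 (mod 35). This is exactly k ≡ 16 (mod 35).

Both directions hold; the statement is true.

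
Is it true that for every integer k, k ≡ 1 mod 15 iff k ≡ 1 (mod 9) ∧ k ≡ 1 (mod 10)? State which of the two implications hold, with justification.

Only the converse holds.

Forward direction. This fails: k = 76 gives 76 ≡ 1 (mod 15) but 76 ≡ 4 (mod 9), so the conjunction on the right does not hold.

Converse. If k ≡ 1 (mod 9) and k ≡ 1 (mod 10), then by the Chinese remainder theorem k ≡ 1 (mod 90). Since 1 ≡ 1 (mod 15) and 15 ∣ 90, we get k ≡ 1 (mod 15).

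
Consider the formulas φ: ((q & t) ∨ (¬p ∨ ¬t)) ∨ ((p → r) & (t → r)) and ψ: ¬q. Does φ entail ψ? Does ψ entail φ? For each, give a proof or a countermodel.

(⇒) fails and (⇐) fails.

Forward direction. This fails. Under p = F, r = F, q = T, t = F, the left side is true but the right side is false.

Converse. This fails. Under p = T, r = F, q = F, t = T, the left side is false but the right side is true.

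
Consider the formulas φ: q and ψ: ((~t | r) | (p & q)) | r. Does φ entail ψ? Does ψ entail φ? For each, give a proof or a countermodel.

(→) This fails. Under q = T, p = F, t = T, r = F, the left side is true but the right side is false.

(←) This fails. Under q = F, p = F, t = F, r = F, the left side is false but the right side is true.

(⇒) fails and (⇐) fails.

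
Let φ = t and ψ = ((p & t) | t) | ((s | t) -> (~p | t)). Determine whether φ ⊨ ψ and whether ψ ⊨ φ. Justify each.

Only the forward direction holds.

(→) Assume the antecedent. If p is true, the antecedent forces (p = T, s = F, t = T) or (p = T, s = T, t = T), and the consequent holds there. If p is false, the consequent reduces to true regardless of the other variables. Either way the consequent holds.

(←) This fails. Under p = F, s = F, t = F, the left side is false but the right side is true.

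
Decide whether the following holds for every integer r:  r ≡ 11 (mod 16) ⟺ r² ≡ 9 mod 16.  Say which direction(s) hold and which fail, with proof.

(→) Suppose r ≡ 11 (mod 16). Write r = 16j + 11. Then (16j + 11)² = 256j² + 352j + 121 = 16(16j² + 22j + 7) + 9, so r² ≡ 9 (mod 16).

(←) This fails: take r = 3. Then 3² = 9 ≡ 9 (mod 16), yet 3 ≡ 3 (mod 16), not 11.

(⇒) holds; (⇐) fails.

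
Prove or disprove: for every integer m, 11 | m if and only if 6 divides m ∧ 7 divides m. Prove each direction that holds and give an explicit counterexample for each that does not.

Neither implication holds.

(⟹) This fails: take m = 11. Certainly 11 ∣ 11, but 6 ∤ 11.

(⟸) This fails: take m = 42. Both 6 ∣ 42 and 7 ∣ 42, yet 42 is not a multiple of 11 (since 42 = 3·11 + 9), so 11 ∤ 42.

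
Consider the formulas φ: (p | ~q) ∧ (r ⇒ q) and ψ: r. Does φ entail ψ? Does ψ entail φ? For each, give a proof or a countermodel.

(→) This fails. Under r = F, q = F, p = F, the left side is true but the right side is false.

(←) This fails. Under r = T, q = F, p = F, the left side is false but the right side is true.

Neither implication holds.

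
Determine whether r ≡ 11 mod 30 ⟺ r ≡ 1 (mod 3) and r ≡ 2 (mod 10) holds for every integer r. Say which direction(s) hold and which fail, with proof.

(⇒) This fails: r = 11 gives 11 ≡ 11 (mod 30) but 11 ≡ 2 (mod 3), so the conjunction on the right does not hold.

(⇐) This fails: r = 22 satisfies both congruences on the right (22 ≡ 1 mod 3 and 22 ≡ 2 mod 10) yet 22 ≡ 22 (mod 30), not 11.

(⇒) fails and (⇐) fails.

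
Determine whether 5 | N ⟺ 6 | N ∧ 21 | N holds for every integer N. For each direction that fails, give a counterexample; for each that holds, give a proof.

(→) This fails: take N = 5. Certainly 5 ∣ 5, but 6 ∤ 5.

(←) This fails: take N = 42. Both 6 ∣ 42 and 21 ∣ 42, yet 42 is not a multiple of 5 (since 42 = 8·5 + 2), so 5 ∤ 42.

Neither implication holds.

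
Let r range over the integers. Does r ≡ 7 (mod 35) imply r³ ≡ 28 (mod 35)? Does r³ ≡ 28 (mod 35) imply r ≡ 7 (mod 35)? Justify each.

Both implications hold.

[⇒] Suppose r ≡ 7 (mod 35). Write r = 35j + 7. Then (35j + 7)³ = 42875j³ + 25725j² + 5145j + 343 = 35(1225j³ + 735j² + 147j + 9) + 28, so r³ ≡ 28 (mod 35).

[⇐] Conversely, suppose r³ ≡ 28 (mod 35). The only residue r in {0, …, 34} with r³ ≡ 28 (mod 35) is r = 7, so r ≡ 7 (mod 35).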